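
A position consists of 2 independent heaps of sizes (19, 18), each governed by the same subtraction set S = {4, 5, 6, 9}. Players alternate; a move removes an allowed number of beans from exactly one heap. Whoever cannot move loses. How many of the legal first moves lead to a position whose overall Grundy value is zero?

All heaps use S = {4, 5, 6, 9}:
n :  0  1  2  3  4  5  6  7  8  9 10 11 12 13 14 15 16 17 18 19
G :  0  0  0  0  1  1  1  1  2  2  2  2  3  0  0  0  0  1  1  1
Heap A: G(19) = 1.
Heap B: G(18) = 1.
Combined Grundy value = 1 ⊕ 1 = 0.
A winning move leaves total XOR = 0, i.e. changes one component's Grundy value g to g ⊕ X where X is the current total.
Heap A: target g' = 1⊕0 = 1, but every legal move changes the Grundy value (mex property), so 0 moves.
Heap B: target g' = 1⊕0 = 1, but every legal move changes the Grundy value (mex property), so 0 moves.

0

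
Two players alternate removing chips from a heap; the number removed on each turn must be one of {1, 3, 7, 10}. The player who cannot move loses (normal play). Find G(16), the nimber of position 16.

G(0) = 0
G(1) = mex{0} = 1
G(2) = mex{1} = 0
G(3) = mex{0,0} = 1
G(4) = mex{1,1} = 0
G(5) = mex{0,0} = 1
G(6) = mex{1,1} = 0
G(7) = mex{0,0,0} = 1
G(8) = mex{1,1,1} = 0
G(9) = mex{0,0,0} = 1
G(10) = mex{1,1,1,0} = 2
G(11) = mex{2,0,0,1} = 3
G(12) = mex{3,1,1,0} = 2
G(13) = mex{2,2,0,1} = 3
G(14) = mex{3,3,1,0} = 2
G(15) = mex{2,2,0,1} = 3
G(16) = mex{3,3,1,0} = 2

2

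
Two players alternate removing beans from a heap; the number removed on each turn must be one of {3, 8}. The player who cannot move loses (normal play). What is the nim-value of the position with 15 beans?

1

G(0) = 0
G(1) = mex{} = 0
G(2) = mex{} = 0
G(3) = mex{0} = 1
G(4) = mex{0} = 1
G(5) = mex{0} = 1
G(6) = mex{1} = 0
G(7) = mex{1} = 0
G(8) = mex{1,0} = 2
G(9) = mex{0,0} = 1
G(10) = mex{0,0} = 1
G(11) = mex{2,1} = 0
G(12) = mex{1,1} = 0
G(13) = mex{1,1} = 0
G(14) = mex{0,0} = 1
G(15) = mex{0,0} = 1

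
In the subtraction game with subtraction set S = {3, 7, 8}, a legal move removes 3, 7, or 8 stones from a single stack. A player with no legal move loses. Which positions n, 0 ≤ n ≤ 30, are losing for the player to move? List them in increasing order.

0, 1, 2, 6, 11, 12, 16, 17, 21, 22, 26, 27

G(0) = 0
G(1) = mex{} = 0
G(2) = mex{} = 0
G(3) = mex{0} = 1
G(4) = mex{0} = 1
G(5) = mex{0} = 1
G(6) = mex{1} = 0
G(7) = mex{1,0} = 2
G(8) = mex{1,0,0} = 2
G(9) = mex{0,0,0} = 1
G(10) = mex{2,1,0} = 3
G(11) = mex{2,1,1} = 0
G(12) = mex{1,1,1} = 0
G(13) = mex{3,0,1} = 2
G(14) = mex{0,2,0} = 1
G(15) = mex{0,2,2} = 1
G(16) = mex{2,1,2} = 0
G(17) = mex{1,3,1} = 0
G(18) = mex{1,0,3} = 2
G(19) = mex{0,0,0} = 1
G(20) = mex{0,2,0} = 1
G(21) = mex{2,1,2} = 0
G(22) = mex{1,1,1} = 0
G(23) = mex{1,0,1} = 2
G(24) = mex{0,0,0} = 1
G(25) = mex{0,2,0} = 1
G(26) = mex{2,1,2} = 0
G(27) = mex{1,1,1} = 0
G(28) = mex{1,0,1} = 2
G(29) = mex{0,0,0} = 1
G(30) = mex{0,2,0} = 1
P-positions are exactly the n with G(n) = 0.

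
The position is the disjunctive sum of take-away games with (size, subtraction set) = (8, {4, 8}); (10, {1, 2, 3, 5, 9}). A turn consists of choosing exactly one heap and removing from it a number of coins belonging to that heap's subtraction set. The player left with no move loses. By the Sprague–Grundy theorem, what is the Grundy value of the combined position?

0

Heap A, S = {4, 8}:
G(0) = 0
G(1) = mex{} = 0
G(2) = mex{} = 0
G(3) = mex{} = 0
G(4) = mex{0} = 1
G(5) = mex{0} = 1
G(6) = mex{0} = 1
G(7) = mex{0} = 1
G(8) = mex{1,0} = 2
G_A(8) = 2.
Heap B, S = {1, 2, 3, 5, 9}:
G(0) = 0
G(1) = mex{0} = 1
G(2) = mex{1,0} = 2
G(3) = mex{2,1,0} = 3
G(4) = mex{3,2,1} = 0
G(5) = mex{0,3,2,0} = 1
G(6) = mex{1,0,3,1} = 2
G(7) = mex{2,1,0,2} = 3
G(8) = mex{3,2,1,3} = 0
G(9) = mex{0,3,2,0,0} = 1
G(10) = mex{1,0,3,1,1} = 2
G_B(10) = 2.
Combined Grundy value = 2 ⊕ 2 = 0.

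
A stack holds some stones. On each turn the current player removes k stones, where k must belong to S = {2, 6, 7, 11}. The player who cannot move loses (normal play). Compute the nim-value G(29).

G(0) = 0
G(1) = mex{} = 0
G(2) = mex{0} = 1
G(3) = mex{0} = 1
G(4) = mex{1} = 0
G(5) = mex{1} = 0
G(6) = mex{0,0} = 1
G(7) = mex{0,0,0} = 1
G(8) = mex{1,1,0} = 2
G(9) = mex{1,1,1} = 0
G(10) = mex{2,0,1} = 3
G(11) = mex{0,0,0,0} = 1
G(12) = mex{3,1,0,0} = 2
G(13) = mex{1,1,1,1} = 0
G(14) = mex{2,2,1,1} = 0
G(15) = mex{0,0,2,0} = 1
G(16) = mex{0,3,0,0} = 1
G(17) = mex{1,1,3,1} = 0
G(18) = mex{1,2,1,1} = 0
G(19) = mex{0,0,2,2} = 1
G(20) = mex{0,0,0,0} = 1
G(21) = mex{1,1,0,3} = 2
G(22) = mex{1,1,1,1} = 0
G(23) = mex{2,0,1,2} = 3
G(24) = mex{0,0,0,0} = 1
G(25) = mex{3,1,0,0} = 2
G(26) = mex{1,1,1,1} = 0
G(27) = mex{2,2,1,1} = 0
G(28) = mex{0,0,2,0} = 1
G(29) = mex{0,3,0,0} = 1

1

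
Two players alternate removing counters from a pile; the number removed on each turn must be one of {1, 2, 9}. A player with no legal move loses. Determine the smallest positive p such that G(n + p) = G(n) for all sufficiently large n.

10

G(0) = 0
G(1) = mex{0} = 1
G(2) = mex{1,0} = 2
G(3) = mex{2,1} = 0
G(4) = mex{0,2} = 1
G(5) = mex{1,0} = 2
G(6) = mex{2,1} = 0
G(7) = mex{0,2} = 1
G(8) = mex{1,0} = 2
G(9) = mex{2,1,0} = 3
G(10) = mex{3,2,1} = 0
G(11) = mex{0,3,2} = 1
G(12) = mex{1,0,0} = 2
G(13) = mex{2,1,1} = 0
G(14) = mex{0,2,2} = 1
G(15) = mex{1,0,0} = 2
G(16) = mex{2,1,1} = 0
G(17) = mex{0,2,2} = 1
G(18) = mex{1,0,3} = 2
G(19) = mex{2,1,0} = 3
G(20) = mex{3,2,1} = 0
G(21) = mex{0,3,2} = 1
G(n+10) = G(n) holds for n = 0,…,8 (a full window of length max(S) = 9), so the sequence is purely periodic with period 10.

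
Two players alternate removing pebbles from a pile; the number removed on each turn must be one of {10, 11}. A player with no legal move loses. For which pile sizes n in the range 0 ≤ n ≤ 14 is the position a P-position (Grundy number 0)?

0, 1, 2, 3, 4, 5, 6, 7, 8, 9

G(0) = 0
G(1) = mex{} = 0
G(2) = mex{} = 0
G(3) = mex{} = 0
G(4) = mex{} = 0
G(5) = mex{} = 0
G(6) = mex{} = 0
G(7) = mex{} = 0
G(8) = mex{} = 0
G(9) = mex{} = 0
G(10) = mex{0} = 1
G(11) = mex{0,0} = 1
G(12) = mex{0,0} = 1
G(13) = mex{0,0} = 1
G(14) = mex{0,0} = 1
P-positions are exactly the n with G(n) = 0.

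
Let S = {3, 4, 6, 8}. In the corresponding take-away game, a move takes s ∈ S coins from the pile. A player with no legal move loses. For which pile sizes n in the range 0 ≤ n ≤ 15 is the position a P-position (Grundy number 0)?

G(0) = 0
G(1) = mex{} = 0
G(2) = mex{} = 0
G(3) = mex{0} = 1
G(4) = mex{0,0} = 1
G(5) = mex{0,0} = 1
G(6) = mex{1,0,0} = 2
G(7) = mex{1,1,0} = 2
G(8) = mex{1,1,0,0} = 2
G(9) = mex{2,1,1,0} = 3
G(10) = mex{2,2,1,0} = 3
G(11) = mex{2,2,1,1} = 0
G(12) = mex{3,2,2,1} = 0
G(13) = mex{3,3,2,1} = 0
G(14) = mex{0,3,2,2} = 1
G(15) = mex{0,0,3,2} = 1
P-positions are exactly the n with G(n) = 0.

0, 1, 2, 11, 12, 13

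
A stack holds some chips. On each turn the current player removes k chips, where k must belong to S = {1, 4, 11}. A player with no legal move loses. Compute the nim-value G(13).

n :  0  1  2  3  4  5  6  7  8  9 10 11 12 13
G :  0  1  0  1  2  0  1  0  1  2  0  1  0  1

1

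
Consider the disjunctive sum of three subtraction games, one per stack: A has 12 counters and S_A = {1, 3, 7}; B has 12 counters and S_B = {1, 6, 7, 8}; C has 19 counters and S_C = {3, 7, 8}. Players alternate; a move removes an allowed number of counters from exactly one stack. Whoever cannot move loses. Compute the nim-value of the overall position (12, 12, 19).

5

Stack A, S = {1, 3, 7}:
n :  0  1  2  3  4  5  6  7  8  9 10 11 12
G :  0  1  0  1  0  1  0  1  0  1  0  1  0
G_A(12) = 0.
Stack B, S = {1, 6, 7, 8}:
n :  0  1  2  3  4  5  6  7  8  9 10 11 12
G :  0  1  0  1  0  1  2  3  2  3  2  3  4
G_B(12) = 4.
Stack C, S = {3, 7, 8}:
G(0) = 0
G(1) = mex{} = 0
G(2) = mex{} = 0
G(3) = mex{0} = 1
G(4) = mex{0} = 1
G(5) = mex{0} = 1
G(6) = mex{1} = 0
G(7) = mex{1,0} = 2
G(8) = mex{1,0,0} = 2
G(9) = mex{0,0,0} = 1
G(10) = mex{2,1,0} = 3
G(11) = mex{2,1,1} = 0
G(12) = mex{1,1,1} = 0
G(13) = mex{3,0,1} = 2
G(14) = mex{0,2,0} = 1
G(15) = mex{0,2,2} = 1
G(16) = mex{2,1,2} = 0
G(17) = mex{1,3,1} = 0
G(18) = mex{1,0,3} = 2
G(19) = mex{0,0,0} = 1
G_C(19) = 1.
Combined Grundy value = 0 ⊕ 4 ⊕ 1 = 5.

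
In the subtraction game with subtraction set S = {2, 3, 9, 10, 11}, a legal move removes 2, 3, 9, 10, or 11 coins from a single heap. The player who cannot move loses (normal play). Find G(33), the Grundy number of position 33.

n :  0  1  2  3  4  5  6  7  8  9 10 11 12 13 14 15 16 17 18 19 20 21 22 23 24 25 26 27 28 29 30 31 32 33
G :  0  0  1  1  2  0  0  1  1  2  2  3  3  0  4  1  2  2  0  0  1  1  2  2  3  0  0  1  1  2  2  0  0  1

1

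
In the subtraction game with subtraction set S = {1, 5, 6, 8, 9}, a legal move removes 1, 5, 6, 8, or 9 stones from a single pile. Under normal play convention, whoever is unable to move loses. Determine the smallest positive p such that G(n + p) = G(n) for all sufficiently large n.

14

G(0) = 0
G(1) = mex{0} = 1
G(2) = mex{1} = 0
G(3) = mex{0} = 1
G(4) = mex{1} = 0
G(5) = mex{0,0} = 1
G(6) = mex{1,1,0} = 2
G(7) = mex{2,0,1} = 3
G(8) = mex{3,1,0,0} = 2
G(9) = mex{2,0,1,1,0} = 3
G(10) = mex{3,1,0,0,1} = 2
G(11) = mex{2,2,1,1,0} = 3
G(12) = mex{3,3,2,0,1} = 4
G(13) = mex{4,2,3,1,0} = 5
G(14) = mex{5,3,2,2,1} = 0
G(15) = mex{0,2,3,3,2} = 1
G(16) = mex{1,3,2,2,3} = 0
G(17) = mex{0,4,3,3,2} = 1
G(18) = mex{1,5,4,2,3} = 0
G(19) = mex{0,0,5,3,2} = 1
G(20) = mex{1,1,0,4,3} = 2
G(21) = mex{2,0,1,5,4} = 3
G(22) = mex{3,1,0,0,5} = 2
G(23) = mex{2,0,1,1,0} = 3
G(24) = mex{3,1,0,0,1} = 2
G(25) = mex{2,2,1,1,0} = 3
G(26) = mex{3,3,2,0,1} = 4
G(27) = mex{4,2,3,1,0} = 5
G(28) = mex{5,3,2,2,1} = 0
G(29) = mex{0,2,3,3,2} = 1
G(n+14) = G(n) holds for n = 0,…,8 (a full window of length max(S) = 9), so the sequence is purely periodic with period 14.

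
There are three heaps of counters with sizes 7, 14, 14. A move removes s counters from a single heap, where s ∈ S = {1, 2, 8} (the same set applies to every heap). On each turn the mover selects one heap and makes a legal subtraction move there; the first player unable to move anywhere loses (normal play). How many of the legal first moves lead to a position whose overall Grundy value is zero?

All heaps use S = {1, 2, 8}:
G(0) = 0
G(1) = mex{0} = 1
G(2) = mex{1,0} = 2
G(3) = mex{2,1} = 0
G(4) = mex{0,2} = 1
G(5) = mex{1,0} = 2
G(6) = mex{2,1} = 0
G(7) = mex{0,2} = 1
G(8) = mex{1,0,0} = 2
G(9) = mex{2,1,1} = 0
G(10) = mex{0,2,2} = 1
G(11) = mex{1,0,0} = 2
G(12) = mex{2,1,1} = 0
G(13) = mex{0,2,2} = 1
G(14) = mex{1,0,0} = 2
Heap A: G(7) = 1.
Heap B: G(14) = 2.
Heap C: G(14) = 2.
Combined Grundy value = 1 ⊕ 2 ⊕ 2 = 1.
A winning move leaves total XOR = 0, i.e. changes one component's Grundy value g to g ⊕ X where X is the current total.
Heap A: need g' = 1⊕1 = 0. Options: 7−1→G=0, 7−2→G=2. Hits: 1.
Heap B: need g' = 2⊕1 = 3. Options: 14−1→G=1, 14−2→G=0, 14−8→G=0. Hits: 0.
Heap C: need g' = 2⊕1 = 3. Options: 14−1→G=1, 14−2→G=0, 14−8→G=0. Hits: 0.

1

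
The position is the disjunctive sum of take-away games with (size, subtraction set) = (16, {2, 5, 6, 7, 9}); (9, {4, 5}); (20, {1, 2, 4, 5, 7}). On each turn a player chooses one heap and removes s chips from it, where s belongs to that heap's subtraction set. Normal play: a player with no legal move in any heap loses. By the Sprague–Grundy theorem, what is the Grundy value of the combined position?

2

Heap A, S = {2, 5, 6, 7, 9}:
n :  0  1  2  3  4  5  6  7  8  9 10 11 12 13 14 15 16
G :  0  0  1  1  0  2  1  3  2  2  3  3  0  4  1  0  0
G_A(16) = 0.
Heap B, S = {4, 5}:
n : 0 1 2 3 4 5 6 7 8 9
G : 0 0 0 0 1 1 1 1 2 0
G_B(9) = 0.
Heap C, S = {1, 2, 4, 5, 7}:
G(0) = 0
G(1) = mex{0} = 1
G(2) = mex{1,0} = 2
G(3) = mex{2,1} = 0
G(4) = mex{0,2,0} = 1
G(5) = mex{1,0,1,0} = 2
G(6) = mex{2,1,2,1} = 0
G(7) = mex{0,2,0,2,0} = 1
G(8) = mex{1,0,1,0,1} = 2
G(9) = mex{2,1,2,1,2} = 0
G(10) = mex{0,2,0,2,0} = 1
G(11) = mex{1,0,1,0,1} = 2
G(12) = mex{2,1,2,1,2} = 0
G(13) = mex{0,2,0,2,0} = 1
G(14) = mex{1,0,1,0,1} = 2
G(15) = mex{2,1,2,1,2} = 0
G(16) = mex{0,2,0,2,0} = 1
G(17) = mex{1,0,1,0,1} = 2
G(18) = mex{2,1,2,1,2} = 0
G(19) = mex{0,2,0,2,0} = 1
G(20) = mex{1,0,1,0,1} = 2
G_C(20) = 2.
Combined Grundy value = 0 ⊕ 0 ⊕ 2 = 2.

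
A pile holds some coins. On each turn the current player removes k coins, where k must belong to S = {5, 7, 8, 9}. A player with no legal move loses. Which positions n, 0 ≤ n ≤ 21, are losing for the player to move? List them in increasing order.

0, 1, 2, 3, 4, 14, 15, 16, 17, 18

G(0) = 0
G(1) = mex{} = 0
G(2) = mex{} = 0
G(3) = mex{} = 0
G(4) = mex{} = 0
G(5) = mex{0} = 1
G(6) = mex{0} = 1
G(7) = mex{0,0} = 1
G(8) = mex{0,0,0} = 1
G(9) = mex{0,0,0,0} = 1
G(10) = mex{1,0,0,0} = 2
G(11) = mex{1,0,0,0} = 2
G(12) = mex{1,1,0,0} = 2
G(13) = mex{1,1,1,0} = 2
G(14) = mex{1,1,1,1} = 0
G(15) = mex{2,1,1,1} = 0
G(16) = mex{2,1,1,1} = 0
G(17) = mex{2,2,1,1} = 0
G(18) = mex{2,2,2,1} = 0
G(19) = mex{0,2,2,2} = 1
G(20) = mex{0,2,2,2} = 1
G(21) = mex{0,0,2,2} = 1
P-positions are exactly the n with G(n) = 0.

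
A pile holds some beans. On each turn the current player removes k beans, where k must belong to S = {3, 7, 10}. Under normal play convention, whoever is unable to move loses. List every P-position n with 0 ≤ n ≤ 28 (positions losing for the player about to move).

0, 1, 2, 6, 14, 15, 19, 20, 28

n :  0  1  2  3  4  5  6  7  8  9 10 11 12 13 14 15 16 17 18 19 20 21 22 23 24 25 26 27 28
G :  0  0  0  1  1  1  0  2  2  1  3  3  2  2  0  0  3  1  1  0  0  2  1  1  3  2  2  2  0
P-positions are exactly the n with G(n) = 0.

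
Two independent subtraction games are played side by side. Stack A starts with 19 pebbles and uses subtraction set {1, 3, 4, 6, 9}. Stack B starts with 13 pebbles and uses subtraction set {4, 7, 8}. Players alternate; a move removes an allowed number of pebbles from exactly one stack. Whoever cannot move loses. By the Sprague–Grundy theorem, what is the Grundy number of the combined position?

0

Stack A, S = {1, 3, 4, 6, 9}:
G(0) = 0
G(1) = mex{0} = 1
G(2) = mex{1} = 0
G(3) = mex{0,0} = 1
G(4) = mex{1,1,0} = 2
G(5) = mex{2,0,1} = 3
G(6) = mex{3,1,0,0} = 2
G(7) = mex{2,2,1,1} = 0
G(8) = mex{0,3,2,0} = 1
G(9) = mex{1,2,3,1,0} = 4
G(10) = mex{4,0,2,2,1} = 3
G(11) = mex{3,1,0,3,0} = 2
G(12) = mex{2,4,1,2,1} = 0
G(13) = mex{0,3,4,0,2} = 1
G(14) = mex{1,2,3,1,3} = 0
G(15) = mex{0,0,2,4,2} = 1
G(16) = mex{1,1,0,3,0} = 2
G(17) = mex{2,0,1,2,1} = 3
G(18) = mex{3,1,0,0,4} = 2
G(19) = mex{2,2,1,1,3} = 0
G_A(19) = 0.
Stack B, S = {4, 7, 8}:
G(0) = 0
G(1) = mex{} = 0
G(2) = mex{} = 0
G(3) = mex{} = 0
G(4) = mex{0} = 1
G(5) = mex{0} = 1
G(6) = mex{0} = 1
G(7) = mex{0,0} = 1
G(8) = mex{1,0,0} = 2
G(9) = mex{1,0,0} = 2
G(10) = mex{1,0,0} = 2
G(11) = mex{1,1,0} = 2
G(12) = mex{2,1,1} = 0
G(13) = mex{2,1,1} = 0
G_B(13) = 0.
Combined Grundy value = 0 ⊕ 0 = 0.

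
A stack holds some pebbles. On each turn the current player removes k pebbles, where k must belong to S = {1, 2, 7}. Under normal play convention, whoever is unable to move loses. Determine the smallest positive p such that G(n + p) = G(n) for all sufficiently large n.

n :  0  1  2  3  4  5  6  7  8  9 10 11 12 13 14
G :  0  1  2  0  1  2  0  1  2  0  1  2  0  1  2
G(n+3) = G(n) holds for n = 0,…,6 (a full window of length max(S) = 7), so the sequence is purely periodic with period 3.

3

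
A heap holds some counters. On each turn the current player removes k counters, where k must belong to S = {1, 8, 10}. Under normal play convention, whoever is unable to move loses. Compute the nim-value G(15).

0

n :  0  1  2  3  4  5  6  7  8  9 10 11 12 13 14 15
G :  0  1  0  1  0  1  0  1  2  0  1  0  1  0  1  0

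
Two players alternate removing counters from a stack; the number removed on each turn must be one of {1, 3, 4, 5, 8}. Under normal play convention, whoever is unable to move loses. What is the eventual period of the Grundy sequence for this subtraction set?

G(0) = 0
G(1) = mex{0} = 1
G(2) = mex{1} = 0
G(3) = mex{0,0} = 1
G(4) = mex{1,1,0} = 2
G(5) = mex{2,0,1,0} = 3
G(6) = mex{3,1,0,1} = 2
G(7) = mex{2,2,1,0} = 3
G(8) = mex{3,3,2,1,0} = 4
G(9) = mex{4,2,3,2,1} = 0
G(10) = mex{0,3,2,3,0} = 1
G(11) = mex{1,4,3,2,1} = 0
G(12) = mex{0,0,4,3,2} = 1
G(13) = mex{1,1,0,4,3} = 2
G(14) = mex{2,0,1,0,2} = 3
G(15) = mex{3,1,0,1,3} = 2
G(16) = mex{2,2,1,0,4} = 3
G(17) = mex{3,3,2,1,0} = 4
G(18) = mex{4,2,3,2,1} = 0
G(19) = mex{0,3,2,3,0} = 1
G(n+9) = G(n) holds for n = 0,…,7 (a full window of length max(S) = 8), so the sequence is purely periodic with period 9.

9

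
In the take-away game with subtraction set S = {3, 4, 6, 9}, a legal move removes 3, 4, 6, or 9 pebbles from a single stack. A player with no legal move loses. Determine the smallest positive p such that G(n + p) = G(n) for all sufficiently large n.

12

n :  0  1  2  3  4  5  6  7  8  9 10 11 12 13 14 15 16 17 18 19 20 21 22 23 24 25
G :  0  0  0  1  1  1  2  2  2  3  3  3  0  0  0  1  1  1  2  2  2  3  3  3  0  0
G(n+12) = G(n) holds for n = 0,…,8 (a full window of length max(S) = 9), so the sequence is purely periodic with period 12.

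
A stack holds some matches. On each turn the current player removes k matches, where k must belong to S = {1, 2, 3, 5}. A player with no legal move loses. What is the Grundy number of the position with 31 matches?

3

n :  0  1  2  3  4  5  6  7  8  9 10 11 12 13 14 15 16 17 18 19 20 21 22 23 24 25 26 27 28 29 30 31
G :  0  1  2  3  0  1  2  3  0  1  2  3  0  1  2  3  0  1  2  3  0  1  2  3  0  1  2  3  0  1  2  3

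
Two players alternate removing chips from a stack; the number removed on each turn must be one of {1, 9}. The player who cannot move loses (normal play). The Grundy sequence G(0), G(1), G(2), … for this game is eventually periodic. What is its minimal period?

2

n :  0  1  2  3  4  5  6  7  8  9 10 11 12 13 14
G :  0  1  0  1  0  1  0  1  0  1  0  1  0  1  0
G(n+2) = G(n) holds for n = 0,…,8 (a full window of length max(S) = 9), so the sequence is purely periodic with period 2.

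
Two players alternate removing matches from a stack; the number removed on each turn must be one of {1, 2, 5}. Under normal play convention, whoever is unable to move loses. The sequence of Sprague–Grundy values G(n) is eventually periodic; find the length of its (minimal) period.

3

n :  0  1  2  3  4  5  6  7  8  9 10 11 12 13 14
G :  0  1  2  0  1  2  0  1  2  0  1  2  0  1  2
G(n+3) = G(n) holds for n = 0,…,4 (a full window of length max(S) = 5), so the sequence is purely periodic with period 3.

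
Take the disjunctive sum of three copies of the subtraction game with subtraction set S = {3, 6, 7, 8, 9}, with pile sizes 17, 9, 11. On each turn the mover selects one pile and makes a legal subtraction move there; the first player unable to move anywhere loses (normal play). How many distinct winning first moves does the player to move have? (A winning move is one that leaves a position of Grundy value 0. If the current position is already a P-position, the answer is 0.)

All piles use S = {3, 6, 7, 8, 9}:
G(0) = 0
G(1) = mex{} = 0
G(2) = mex{} = 0
G(3) = mex{0} = 1
G(4) = mex{0} = 1
G(5) = mex{0} = 1
G(6) = mex{1,0} = 2
G(7) = mex{1,0,0} = 2
G(8) = mex{1,0,0,0} = 2
G(9) = mex{2,1,0,0,0} = 3
G(10) = mex{2,1,1,0,0} = 3
G(11) = mex{2,1,1,1,0} = 3
G(12) = mex{3,2,1,1,1} = 0
G(13) = mex{3,2,2,1,1} = 0
G(14) = mex{3,2,2,2,1} = 0
G(15) = mex{0,3,2,2,2} = 1
G(16) = mex{0,3,3,2,2} = 1
G(17) = mex{0,3,3,3,2} = 1
Pile A: G(17) = 1.
Pile B: G(9) = 3.
Pile C: G(11) = 3.
Combined Grundy value = 1 ⊕ 3 ⊕ 3 = 1.
A winning move leaves total XOR = 0, i.e. changes one component's Grundy value g to g ⊕ X where X is the current total.
Pile A: need g' = 1⊕1 = 0. Options: 17−3→G=0, 17−6→G=3, 17−7→G=3, 17−8→G=3, 17−9→G=2. Hits: 1.
Pile B: need g' = 3⊕1 = 2. Options: 9−3→G=2, 9−6→G=1, 9−7→G=0, 9−8→G=0, 9−9→G=0. Hits: 1.
Pile C: need g' = 3⊕1 = 2. Options: 11−3→G=2, 11−6→G=1, 11−7→G=1, 11−8→G=1, 11−9→G=0. Hits: 1.

3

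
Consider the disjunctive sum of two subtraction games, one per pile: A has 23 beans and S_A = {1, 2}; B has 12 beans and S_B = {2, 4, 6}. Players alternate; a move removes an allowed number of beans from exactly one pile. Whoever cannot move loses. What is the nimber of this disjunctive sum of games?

Pile A, S = {1, 2}:
G(0) = 0
G(1) = mex{0} = 1
G(2) = mex{1,0} = 2
G(3) = mex{2,1} = 0
G(4) = mex{0,2} = 1
G(5) = mex{1,0} = 2
G(6) = mex{2,1} = 0
G(7) = mex{0,2} = 1
G(8) = mex{1,0} = 2
G(9) = mex{2,1} = 0
G(10) = mex{0,2} = 1
G(11) = mex{1,0} = 2
G(12) = mex{2,1} = 0
G(13) = mex{0,2} = 1
G(14) = mex{1,0} = 2
G(15) = mex{2,1} = 0
G(16) = mex{0,2} = 1
G(17) = mex{1,0} = 2
G(18) = mex{2,1} = 0
G(19) = mex{0,2} = 1
G(20) = mex{1,0} = 2
G(21) = mex{2,1} = 0
G(22) = mex{0,2} = 1
G(23) = mex{1,0} = 2
G_A(23) = 2.
Pile B, S = {2, 4, 6}:
G(0) = 0
G(1) = mex{} = 0
G(2) = mex{0} = 1
G(3) = mex{0} = 1
G(4) = mex{1,0} = 2
G(5) = mex{1,0} = 2
G(6) = mex{2,1,0} = 3
G(7) = mex{2,1,0} = 3
G(8) = mex{3,2,1} = 0
G(9) = mex{3,2,1} = 0
G(10) = mex{0,3,2} = 1
G(11) = mex{0,3,2} = 1
G(12) = mex{1,0,3} = 2
G_B(12) = 2.
Combined Grundy value = 2 ⊕ 2 = 0.

0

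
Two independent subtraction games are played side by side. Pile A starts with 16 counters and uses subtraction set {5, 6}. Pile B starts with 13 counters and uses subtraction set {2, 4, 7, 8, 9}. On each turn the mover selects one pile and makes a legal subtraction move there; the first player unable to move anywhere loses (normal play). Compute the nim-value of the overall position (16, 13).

Pile A, S = {5, 6}:
G(0) = 0
G(1) = mex{} = 0
G(2) = mex{} = 0
G(3) = mex{} = 0
G(4) = mex{} = 0
G(5) = mex{0} = 1
G(6) = mex{0,0} = 1
G(7) = mex{0,0} = 1
G(8) = mex{0,0} = 1
G(9) = mex{0,0} = 1
G(10) = mex{1,0} = 2
G(11) = mex{1,1} = 0
G(12) = mex{1,1} = 0
G(13) = mex{1,1} = 0
G(14) = mex{1,1} = 0
G(15) = mex{2,1} = 0
G(16) = mex{0,2} = 1
G_A(16) = 1.
Pile B, S = {2, 4, 7, 8, 9}:
n :  0  1  2  3  4  5  6  7  8  9 10 11 12 13
G :  0  0  1  1  2  2  0  3  1  4  2  0  0  1
G_B(13) = 1.
Combined Grundy value = 1 ⊕ 1 = 0.

0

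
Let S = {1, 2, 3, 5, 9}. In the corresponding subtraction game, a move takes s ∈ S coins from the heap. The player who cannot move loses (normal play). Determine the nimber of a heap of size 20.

n :  0  1  2  3  4  5  6  7  8  9 10 11 12 13 14 15 16 17 18 19 20
G :  0  1  2  3  0  1  2  3  0  1  2  3  0  1  2  3  0  1  2  3  0

0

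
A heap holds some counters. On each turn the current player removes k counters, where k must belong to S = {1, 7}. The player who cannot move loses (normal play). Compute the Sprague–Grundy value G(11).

n :  0  1  2  3  4  5  6  7  8  9 10 11
G :  0  1  0  1  0  1  0  1  0  1  0  1

1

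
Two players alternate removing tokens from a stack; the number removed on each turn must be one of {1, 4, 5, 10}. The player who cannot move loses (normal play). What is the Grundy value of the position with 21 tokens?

1

G(0) = 0
G(1) = mex{0} = 1
G(2) = mex{1} = 0
G(3) = mex{0} = 1
G(4) = mex{1,0} = 2
G(5) = mex{2,1,0} = 3
G(6) = mex{3,0,1} = 2
G(7) = mex{2,1,0} = 3
G(8) = mex{3,2,1} = 0
G(9) = mex{0,3,2} = 1
G(10) = mex{1,2,3,0} = 4
G(11) = mex{4,3,2,1} = 0
G(12) = mex{0,0,3,0} = 1
G(13) = mex{1,1,0,1} = 2
G(14) = mex{2,4,1,2} = 0
G(15) = mex{0,0,4,3} = 1
G(16) = mex{1,1,0,2} = 3
G(17) = mex{3,2,1,3} = 0
G(18) = mex{0,0,2,0} = 1
G(19) = mex{1,1,0,1} = 2
G(20) = mex{2,3,1,4} = 0
G(21) = mex{0,0,3,0} = 1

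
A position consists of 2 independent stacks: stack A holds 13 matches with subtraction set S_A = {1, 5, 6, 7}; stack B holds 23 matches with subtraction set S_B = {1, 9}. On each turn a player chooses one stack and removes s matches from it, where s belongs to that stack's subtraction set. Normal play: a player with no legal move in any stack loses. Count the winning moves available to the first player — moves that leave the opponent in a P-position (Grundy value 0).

0

Stack A, S = {1, 5, 6, 7}:
n :  0  1  2  3  4  5  6  7  8  9 10 11 12 13
G :  0  1  0  1  0  1  2  3  2  3  2  3  0  1
G_A(13) = 1.
Stack B, S = {1, 9}:
n :  0  1  2  3  4  5  6  7  8  9 10 11 12 13 14 15 16 17 18 19 20 21 22 23
G :  0  1  0  1  0  1  0  1  0  1  0  1  0  1  0  1  0  1  0  1  0  1  0  1
G_B(23) = 1.
Combined Grundy value = 1 ⊕ 1 = 0.
A winning move leaves total XOR = 0, i.e. changes one component's Grundy value g to g ⊕ X where X is the current total.
Stack A: target g' = 1⊕0 = 1, but every legal move changes the Grundy value (mex property), so 0 moves.
Stack B: target g' = 1⊕0 = 1, but every legal move changes the Grundy value (mex property), so 0 moves.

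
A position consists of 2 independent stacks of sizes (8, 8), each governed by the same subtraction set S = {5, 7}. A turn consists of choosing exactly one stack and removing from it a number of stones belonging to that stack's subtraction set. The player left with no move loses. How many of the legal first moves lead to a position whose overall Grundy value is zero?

0

All stacks use S = {5, 7}:
n : 0 1 2 3 4 5 6 7 8
G : 0 0 0 0 0 1 1 1 1
Stack A: G(8) = 1.
Stack B: G(8) = 1.
Combined Grundy value = 1 ⊕ 1 = 0.
A winning move leaves total XOR = 0, i.e. changes one component's Grundy value g to g ⊕ X where X is the current total.
Stack A: target g' = 1⊕0 = 1, but every legal move changes the Grundy value (mex property), so 0 moves.
Stack B: target g' = 1⊕0 = 1, but every legal move changes the Grundy value (mex property), so 0 moves.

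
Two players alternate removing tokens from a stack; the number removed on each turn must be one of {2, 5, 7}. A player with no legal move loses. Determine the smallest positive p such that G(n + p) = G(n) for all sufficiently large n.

n :  0  1  2  3  4  5  6  7  8  9 10 11 12 13 14 15 16 17 18 19 20 21 22 23 24 25 26 27 28 29 30 31 32 33 34 35 36 37 38 39 40 41 42 43 44 45
G :  0  0  1  1  0  2  1  3  2  2  0  3  1  0  0  1  1  2  2  3  3  2  0  0  1  1  0  2  1  3  2  2  0  3  1  0  0  1  1  2  2  3  3  2  0  0
G(n+22) = G(n) holds for n = 0,…,6 (a full window of length max(S) = 7), so the sequence is purely periodic with period 22.

22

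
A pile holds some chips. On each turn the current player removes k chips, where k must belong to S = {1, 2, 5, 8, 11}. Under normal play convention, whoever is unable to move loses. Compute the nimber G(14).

2

G(0) = 0
G(1) = mex{0} = 1
G(2) = mex{1,0} = 2
G(3) = mex{2,1} = 0
G(4) = mex{0,2} = 1
G(5) = mex{1,0,0} = 2
G(6) = mex{2,1,1} = 0
G(7) = mex{0,2,2} = 1
G(8) = mex{1,0,0,0} = 2
G(9) = mex{2,1,1,1} = 0
G(10) = mex{0,2,2,2} = 1
G(11) = mex{1,0,0,0,0} = 2
G(12) = mex{2,1,1,1,1} = 0
G(13) = mex{0,2,2,2,2} = 1
G(14) = mex{1,0,0,0,0} = 2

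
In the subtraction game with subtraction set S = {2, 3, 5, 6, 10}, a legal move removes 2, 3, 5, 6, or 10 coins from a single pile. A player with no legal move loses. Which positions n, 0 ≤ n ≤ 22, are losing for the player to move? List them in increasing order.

G(0) = 0
G(1) = mex{} = 0
G(2) = mex{0} = 1
G(3) = mex{0,0} = 1
G(4) = mex{1,0} = 2
G(5) = mex{1,1,0} = 2
G(6) = mex{2,1,0,0} = 3
G(7) = mex{2,2,1,0} = 3
G(8) = mex{3,2,1,1} = 0
G(9) = mex{3,3,2,1} = 0
G(10) = mex{0,3,2,2,0} = 1
G(11) = mex{0,0,3,2,0} = 1
G(12) = mex{1,0,3,3,1} = 2
G(13) = mex{1,1,0,3,1} = 2
G(14) = mex{2,1,0,0,2} = 3
G(15) = mex{2,2,1,0,2} = 3
G(16) = mex{3,2,1,1,3} = 0
G(17) = mex{3,3,2,1,3} = 0
G(18) = mex{0,3,2,2,0} = 1
G(19) = mex{0,0,3,2,0} = 1
G(20) = mex{1,0,3,3,1} = 2
G(21) = mex{1,1,0,3,1} = 2
G(22) = mex{2,1,0,0,2} = 3
P-positions are exactly the n with G(n) = 0.

0, 1, 8, 9, 16, 17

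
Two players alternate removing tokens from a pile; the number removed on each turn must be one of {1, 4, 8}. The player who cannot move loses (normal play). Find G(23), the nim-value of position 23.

G(0) = 0
G(1) = mex{0} = 1
G(2) = mex{1} = 0
G(3) = mex{0} = 1
G(4) = mex{1,0} = 2
G(5) = mex{2,1} = 0
G(6) = mex{0,0} = 1
G(7) = mex{1,1} = 0
G(8) = mex{0,2,0} = 1
G(9) = mex{1,0,1} = 2
G(10) = mex{2,1,0} = 3
G(11) = mex{3,0,1} = 2
G(12) = mex{2,1,2} = 0
G(13) = mex{0,2,0} = 1
G(14) = mex{1,3,1} = 0
G(15) = mex{0,2,0} = 1
G(16) = mex{1,0,1} = 2
G(17) = mex{2,1,2} = 0
G(18) = mex{0,0,3} = 1
G(19) = mex{1,1,2} = 0
G(20) = mex{0,2,0} = 1
G(21) = mex{1,0,1} = 2
G(22) = mex{2,1,0} = 3
G(23) = mex{3,0,1} = 2

2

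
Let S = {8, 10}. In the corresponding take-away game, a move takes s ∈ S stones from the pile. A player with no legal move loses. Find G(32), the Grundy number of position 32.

1

G(0) = 0
G(1) = mex{} = 0
G(2) = mex{} = 0
G(3) = mex{} = 0
G(4) = mex{} = 0
G(5) = mex{} = 0
G(6) = mex{} = 0
G(7) = mex{} = 0
G(8) = mex{0} = 1
G(9) = mex{0} = 1
G(10) = mex{0,0} = 1
G(11) = mex{0,0} = 1
G(12) = mex{0,0} = 1
G(13) = mex{0,0} = 1
G(14) = mex{0,0} = 1
G(15) = mex{0,0} = 1
G(16) = mex{1,0} = 2
G(17) = mex{1,0} = 2
G(18) = mex{1,1} = 0
G(19) = mex{1,1} = 0
G(20) = mex{1,1} = 0
G(21) = mex{1,1} = 0
G(22) = mex{1,1} = 0
G(23) = mex{1,1} = 0
G(24) = mex{2,1} = 0
G(25) = mex{2,1} = 0
G(26) = mex{0,2} = 1
G(27) = mex{0,2} = 1
G(28) = mex{0,0} = 1
G(29) = mex{0,0} = 1
G(30) = mex{0,0} = 1
G(31) = mex{0,0} = 1
G(32) = mex{0,0} = 1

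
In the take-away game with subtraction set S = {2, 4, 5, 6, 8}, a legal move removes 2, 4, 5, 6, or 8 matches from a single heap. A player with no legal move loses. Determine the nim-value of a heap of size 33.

1

n :  0  1  2  3  4  5  6  7  8  9 10 11 12 13 14 15 16 17 18 19 20 21 22 23 24 25 26 27 28 29 30 31 32 33
G :  0  0  1  1  2  2  3  3  4  4  0  0  1  1  2  2  3  3  4  4  0  0  1  1  2  2  3  3  4  4  0  0  1  1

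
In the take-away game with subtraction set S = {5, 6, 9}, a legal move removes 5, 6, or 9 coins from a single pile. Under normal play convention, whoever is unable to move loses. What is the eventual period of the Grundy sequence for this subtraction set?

G(0) = 0
G(1) = mex{} = 0
G(2) = mex{} = 0
G(3) = mex{} = 0
G(4) = mex{} = 0
G(5) = mex{0} = 1
G(6) = mex{0,0} = 1
G(7) = mex{0,0} = 1
G(8) = mex{0,0} = 1
G(9) = mex{0,0,0} = 1
G(10) = mex{1,0,0} = 2
G(11) = mex{1,1,0} = 2
G(12) = mex{1,1,0} = 2
G(13) = mex{1,1,0} = 2
G(14) = mex{1,1,1} = 0
G(15) = mex{2,1,1} = 0
G(16) = mex{2,2,1} = 0
G(17) = mex{2,2,1} = 0
G(18) = mex{2,2,1} = 0
G(19) = mex{0,2,2} = 1
G(20) = mex{0,0,2} = 1
G(21) = mex{0,0,2} = 1
G(22) = mex{0,0,2} = 1
G(23) = mex{0,0,0} = 1
G(24) = mex{1,0,0} = 2
G(25) = mex{1,1,0} = 2
G(26) = mex{1,1,0} = 2
G(27) = mex{1,1,0} = 2
G(28) = mex{1,1,1} = 0
G(29) = mex{2,1,1} = 0
G(n+14) = G(n) holds for n = 0,…,8 (a full window of length max(S) = 9), so the sequence is purely periodic with period 14.

14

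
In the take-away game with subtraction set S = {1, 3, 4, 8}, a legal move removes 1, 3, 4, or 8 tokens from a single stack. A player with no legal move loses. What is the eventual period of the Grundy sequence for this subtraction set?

G(0) = 0
G(1) = mex{0} = 1
G(2) = mex{1} = 0
G(3) = mex{0,0} = 1
G(4) = mex{1,1,0} = 2
G(5) = mex{2,0,1} = 3
G(6) = mex{3,1,0} = 2
G(7) = mex{2,2,1} = 0
G(8) = mex{0,3,2,0} = 1
G(9) = mex{1,2,3,1} = 0
G(10) = mex{0,0,2,0} = 1
G(11) = mex{1,1,0,1} = 2
G(12) = mex{2,0,1,2} = 3
G(13) = mex{3,1,0,3} = 2
G(14) = mex{2,2,1,2} = 0
G(15) = mex{0,3,2,0} = 1
G(16) = mex{1,2,3,1} = 0
G(n+7) = G(n) holds for n = 0,…,7 (a full window of length max(S) = 8), so the sequence is purely periodic with period 7.

7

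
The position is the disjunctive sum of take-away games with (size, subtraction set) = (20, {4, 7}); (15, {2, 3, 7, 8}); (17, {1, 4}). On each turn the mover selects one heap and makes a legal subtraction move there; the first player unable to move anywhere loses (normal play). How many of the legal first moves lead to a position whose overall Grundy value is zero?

Heap A, S = {4, 7}:
G(0) = 0
G(1) = mex{} = 0
G(2) = mex{} = 0
G(3) = mex{} = 0
G(4) = mex{0} = 1
G(5) = mex{0} = 1
G(6) = mex{0} = 1
G(7) = mex{0,0} = 1
G(8) = mex{1,0} = 2
G(9) = mex{1,0} = 2
G(10) = mex{1,0} = 2
G(11) = mex{1,1} = 0
G(12) = mex{2,1} = 0
G(13) = mex{2,1} = 0
G(14) = mex{2,1} = 0
G(15) = mex{0,2} = 1
G(16) = mex{0,2} = 1
G(17) = mex{0,2} = 1
G(18) = mex{0,0} = 1
G(19) = mex{1,0} = 2
G(20) = mex{1,0} = 2
G_A(20) = 2.
Heap B, S = {2, 3, 7, 8}:
n :  0  1  2  3  4  5  6  7  8  9 10 11 12 13 14 15
G :  0  0  1  1  2  0  0  1  1  2  0  0  1  1  2  0
G_B(15) = 0.
Heap C, S = {1, 4}:
n :  0  1  2  3  4  5  6  7  8  9 10 11 12 13 14 15 16 17
G :  0  1  0  1  2  0  1  0  1  2  0  1  0  1  2  0  1  0
G_C(17) = 0.
Combined Grundy value = 2 ⊕ 0 ⊕ 0 = 2.
A winning move leaves total XOR = 0, i.e. changes one component's Grundy value g to g ⊕ X where X is the current total.
Heap A: need g' = 2⊕2 = 0. Options: 20−4→G=1, 20−7→G=0. Hits: 1.
Heap B: need g' = 0⊕2 = 2. Options: 15−2→G=1, 15−3→G=1, 15−7→G=1, 15−8→G=1. Hits: 0.
Heap C: need g' = 0⊕2 = 2. Options: 17−1→G=1, 17−4→G=1. Hits: 0.

1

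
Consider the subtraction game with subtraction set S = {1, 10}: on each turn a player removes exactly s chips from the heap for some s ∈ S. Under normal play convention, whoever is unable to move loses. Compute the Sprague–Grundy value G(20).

1

n :  0  1  2  3  4  5  6  7  8  9 10 11 12 13 14 15 16 17 18 19 20
G :  0  1  0  1  0  1  0  1  0  1  2  0  1  0  1  0  1  0  1  0  1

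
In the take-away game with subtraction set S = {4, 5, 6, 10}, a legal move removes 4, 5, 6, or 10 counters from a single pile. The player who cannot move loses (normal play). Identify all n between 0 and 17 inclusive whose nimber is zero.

G(0) = 0
G(1) = mex{} = 0
G(2) = mex{} = 0
G(3) = mex{} = 0
G(4) = mex{0} = 1
G(5) = mex{0,0} = 1
G(6) = mex{0,0,0} = 1
G(7) = mex{0,0,0} = 1
G(8) = mex{1,0,0} = 2
G(9) = mex{1,1,0} = 2
G(10) = mex{1,1,1,0} = 2
G(11) = mex{1,1,1,0} = 2
G(12) = mex{2,1,1,0} = 3
G(13) = mex{2,2,1,0} = 3
G(14) = mex{2,2,2,1} = 0
G(15) = mex{2,2,2,1} = 0
G(16) = mex{3,2,2,1} = 0
G(17) = mex{3,3,2,1} = 0
P-positions are exactly the n with G(n) = 0.

0, 1, 2, 3, 14, 15, 16, 17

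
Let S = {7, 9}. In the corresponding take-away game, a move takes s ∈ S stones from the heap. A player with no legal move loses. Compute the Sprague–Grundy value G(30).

n :  0  1  2  3  4  5  6  7  8  9 10 11 12 13 14 15 16 17 18 19 20 21 22 23 24 25 26 27 28 29 30
G :  0  0  0  0  0  0  0  1  1  1  1  1  1  1  2  2  0  0  0  0  0  0  0  1  1  1  1  1  1  1  2

2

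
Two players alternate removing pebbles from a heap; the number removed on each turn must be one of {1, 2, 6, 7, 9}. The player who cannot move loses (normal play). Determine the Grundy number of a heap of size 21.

n :  0  1  2  3  4  5  6  7  8  9 10 11 12 13 14 15 16 17 18 19 20 21
G :  0  1  2  0  1  2  3  4  0  1  2  0  1  2  3  4  0  1  2  0  1  2

2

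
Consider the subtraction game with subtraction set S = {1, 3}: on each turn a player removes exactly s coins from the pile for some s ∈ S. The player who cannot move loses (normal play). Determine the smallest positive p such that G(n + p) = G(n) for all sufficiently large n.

2

G(0) = 0
G(1) = mex{0} = 1
G(2) = mex{1} = 0
G(3) = mex{0,0} = 1
G(4) = mex{1,1} = 0
G(5) = mex{0,0} = 1
G(6) = mex{1,1} = 0
G(7) = mex{0,0} = 1
G(8) = mex{1,1} = 0
G(9) = mex{0,0} = 1
G(10) = mex{1,1} = 0
G(11) = mex{0,0} = 1
G(12) = mex{1,1} = 0
G(13) = mex{0,0} = 1
G(14) = mex{1,1} = 0
G(n+2) = G(n) holds for n = 0,…,2 (a full window of length max(S) = 3), so the sequence is purely periodic with period 2.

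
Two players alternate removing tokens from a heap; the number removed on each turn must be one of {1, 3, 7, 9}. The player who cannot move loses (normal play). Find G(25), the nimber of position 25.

1

G(0) = 0
G(1) = mex{0} = 1
G(2) = mex{1} = 0
G(3) = mex{0,0} = 1
G(4) = mex{1,1} = 0
G(5) = mex{0,0} = 1
G(6) = mex{1,1} = 0
G(7) = mex{0,0,0} = 1
G(8) = mex{1,1,1} = 0
G(9) = mex{0,0,0,0} = 1
G(10) = mex{1,1,1,1} = 0
G(11) = mex{0,0,0,0} = 1
G(12) = mex{1,1,1,1} = 0
G(13) = mex{0,0,0,0} = 1
G(14) = mex{1,1,1,1} = 0
G(15) = mex{0,0,0,0} = 1
G(16) = mex{1,1,1,1} = 0
G(17) = mex{0,0,0,0} = 1
G(18) = mex{1,1,1,1} = 0
G(19) = mex{0,0,0,0} = 1
G(20) = mex{1,1,1,1} = 0
G(21) = mex{0,0,0,0} = 1
G(22) = mex{1,1,1,1} = 0
G(23) = mex{0,0,0,0} = 1
G(24) = mex{1,1,1,1} = 0
G(25) = mex{0,0,0,0} = 1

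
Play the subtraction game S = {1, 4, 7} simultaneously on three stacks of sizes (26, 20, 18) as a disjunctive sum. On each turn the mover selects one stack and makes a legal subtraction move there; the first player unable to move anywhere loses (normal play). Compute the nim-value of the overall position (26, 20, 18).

2

All stacks use S = {1, 4, 7}:
G(0) = 0
G(1) = mex{0} = 1
G(2) = mex{1} = 0
G(3) = mex{0} = 1
G(4) = mex{1,0} = 2
G(5) = mex{2,1} = 0
G(6) = mex{0,0} = 1
G(7) = mex{1,1,0} = 2
G(8) = mex{2,2,1} = 0
G(9) = mex{0,0,0} = 1
G(10) = mex{1,1,1} = 0
G(11) = mex{0,2,2} = 1
G(12) = mex{1,0,0} = 2
G(13) = mex{2,1,1} = 0
G(14) = mex{0,0,2} = 1
G(15) = mex{1,1,0} = 2
G(16) = mex{2,2,1} = 0
G(17) = mex{0,0,0} = 1
G(18) = mex{1,1,1} = 0
G(19) = mex{0,2,2} = 1
G(20) = mex{1,0,0} = 2
G(21) = mex{2,1,1} = 0
G(22) = mex{0,0,2} = 1
G(23) = mex{1,1,0} = 2
G(24) = mex{2,2,1} = 0
G(25) = mex{0,0,0} = 1
G(26) = mex{1,1,1} = 0
Stack A: G(26) = 0.
Stack B: G(20) = 2.
Stack C: G(18) = 0.
Combined Grundy value = 0 ⊕ 2 ⊕ 0 = 2.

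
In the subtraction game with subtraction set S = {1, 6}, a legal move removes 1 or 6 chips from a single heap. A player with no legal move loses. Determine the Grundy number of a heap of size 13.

2

n :  0  1  2  3  4  5  6  7  8  9 10 11 12 13
G :  0  1  0  1  0  1  2  0  1  0  1  0  1  2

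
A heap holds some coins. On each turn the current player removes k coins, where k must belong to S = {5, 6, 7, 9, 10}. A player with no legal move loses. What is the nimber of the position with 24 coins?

G(0) = 0
G(1) = mex{} = 0
G(2) = mex{} = 0
G(3) = mex{} = 0
G(4) = mex{} = 0
G(5) = mex{0} = 1
G(6) = mex{0,0} = 1
G(7) = mex{0,0,0} = 1
G(8) = mex{0,0,0} = 1
G(9) = mex{0,0,0,0} = 1
G(10) = mex{1,0,0,0,0} = 2
G(11) = mex{1,1,0,0,0} = 2
G(12) = mex{1,1,1,0,0} = 2
G(13) = mex{1,1,1,0,0} = 2
G(14) = mex{1,1,1,1,0} = 2
G(15) = mex{2,1,1,1,1} = 0
G(16) = mex{2,2,1,1,1} = 0
G(17) = mex{2,2,2,1,1} = 0
G(18) = mex{2,2,2,1,1} = 0
G(19) = mex{2,2,2,2,1} = 0
G(20) = mex{0,2,2,2,2} = 1
G(21) = mex{0,0,2,2,2} = 1
G(22) = mex{0,0,0,2,2} = 1
G(23) = mex{0,0,0,2,2} = 1
G(24) = mex{0,0,0,0,2} = 1

1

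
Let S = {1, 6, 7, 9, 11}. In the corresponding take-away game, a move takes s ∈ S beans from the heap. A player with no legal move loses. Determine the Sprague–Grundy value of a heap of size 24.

0

n :  0  1  2  3  4  5  6  7  8  9 10 11 12 13 14 15 16 17 18 19 20 21 22 23 24
G :  0  1  0  1  0  1  2  3  2  3  2  3  0  1  0  1  0  1  2  3  2  3  2  3  0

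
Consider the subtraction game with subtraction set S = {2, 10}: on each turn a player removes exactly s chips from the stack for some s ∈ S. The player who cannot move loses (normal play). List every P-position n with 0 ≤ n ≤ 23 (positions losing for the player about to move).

0, 1, 4, 5, 8, 9, 12, 13, 16, 17, 20, 21

n :  0  1  2  3  4  5  6  7  8  9 10 11 12 13 14 15 16 17 18 19 20 21 22 23
G :  0  0  1  1  0  0  1  1  0  0  1  1  0  0  1  1  0  0  1  1  0  0  1  1
P-positions are exactly the n with G(n) = 0.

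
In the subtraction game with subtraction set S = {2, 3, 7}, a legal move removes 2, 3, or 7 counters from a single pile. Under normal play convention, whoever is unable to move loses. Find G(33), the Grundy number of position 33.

1

n :  0  1  2  3  4  5  6  7  8  9 10 11 12 13 14 15 16 17 18 19 20 21 22 23 24 25 26 27 28 29 30 31 32 33
G :  0  0  1  1  2  0  0  1  1  2  0  0  1  1  2  0  0  1  1  2  0  0  1  1  2  0  0  1  1  2  0  0  1  1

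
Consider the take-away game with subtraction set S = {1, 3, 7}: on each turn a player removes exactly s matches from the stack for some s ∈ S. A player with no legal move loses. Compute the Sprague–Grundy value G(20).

0

n :  0  1  2  3  4  5  6  7  8  9 10 11 12 13 14 15 16 17 18 19 20
G :  0  1  0  1  0  1  0  1  0  1  0  1  0  1  0  1  0  1  0  1  0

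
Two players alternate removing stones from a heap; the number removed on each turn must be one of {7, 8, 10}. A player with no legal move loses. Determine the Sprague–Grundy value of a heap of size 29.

1

G(0) = 0
G(1) = mex{} = 0
G(2) = mex{} = 0
G(3) = mex{} = 0
G(4) = mex{} = 0
G(5) = mex{} = 0
G(6) = mex{} = 0
G(7) = mex{0} = 1
G(8) = mex{0,0} = 1
G(9) = mex{0,0} = 1
G(10) = mex{0,0,0} = 1
G(11) = mex{0,0,0} = 1
G(12) = mex{0,0,0} = 1
G(13) = mex{0,0,0} = 1
G(14) = mex{1,0,0} = 2
G(15) = mex{1,1,0} = 2
G(16) = mex{1,1,0} = 2
G(17) = mex{1,1,1} = 0
G(18) = mex{1,1,1} = 0
G(19) = mex{1,1,1} = 0
G(20) = mex{1,1,1} = 0
G(21) = mex{2,1,1} = 0
G(22) = mex{2,2,1} = 0
G(23) = mex{2,2,1} = 0
G(24) = mex{0,2,2} = 1
G(25) = mex{0,0,2} = 1
G(26) = mex{0,0,2} = 1
G(27) = mex{0,0,0} = 1
G(28) = mex{0,0,0} = 1
G(29) = mex{0,0,0} = 1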